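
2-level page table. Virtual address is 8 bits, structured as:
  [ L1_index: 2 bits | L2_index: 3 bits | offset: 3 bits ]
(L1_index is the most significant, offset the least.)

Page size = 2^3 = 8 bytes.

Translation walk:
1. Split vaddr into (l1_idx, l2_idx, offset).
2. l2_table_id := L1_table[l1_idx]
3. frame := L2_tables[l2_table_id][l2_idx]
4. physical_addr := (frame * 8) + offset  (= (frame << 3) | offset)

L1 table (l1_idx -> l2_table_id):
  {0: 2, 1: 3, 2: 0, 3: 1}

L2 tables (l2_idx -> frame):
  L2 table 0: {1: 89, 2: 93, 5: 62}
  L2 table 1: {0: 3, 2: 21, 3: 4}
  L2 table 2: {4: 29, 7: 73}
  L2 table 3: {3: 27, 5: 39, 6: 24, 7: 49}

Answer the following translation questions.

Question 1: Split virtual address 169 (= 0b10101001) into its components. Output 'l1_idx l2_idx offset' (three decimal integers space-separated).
vaddr = 169 = 0b10101001
  top 2 bits -> l1_idx = 2
  next 3 bits -> l2_idx = 5
  bottom 3 bits -> offset = 1

Answer: 2 5 1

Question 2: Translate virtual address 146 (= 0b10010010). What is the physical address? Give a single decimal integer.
vaddr = 146 = 0b10010010
Split: l1_idx=2, l2_idx=2, offset=2
L1[2] = 0
L2[0][2] = 93
paddr = 93 * 8 + 2 = 746

Answer: 746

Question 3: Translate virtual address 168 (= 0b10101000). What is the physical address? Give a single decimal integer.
vaddr = 168 = 0b10101000
Split: l1_idx=2, l2_idx=5, offset=0
L1[2] = 0
L2[0][5] = 62
paddr = 62 * 8 + 0 = 496

Answer: 496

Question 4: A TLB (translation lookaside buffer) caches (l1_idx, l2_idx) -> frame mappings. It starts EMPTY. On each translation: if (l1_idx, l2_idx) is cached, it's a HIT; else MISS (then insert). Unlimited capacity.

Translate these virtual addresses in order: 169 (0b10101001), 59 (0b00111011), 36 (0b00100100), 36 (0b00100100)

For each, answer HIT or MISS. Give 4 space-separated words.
vaddr=169: (2,5) not in TLB -> MISS, insert
vaddr=59: (0,7) not in TLB -> MISS, insert
vaddr=36: (0,4) not in TLB -> MISS, insert
vaddr=36: (0,4) in TLB -> HIT

Answer: MISS MISS MISS HIT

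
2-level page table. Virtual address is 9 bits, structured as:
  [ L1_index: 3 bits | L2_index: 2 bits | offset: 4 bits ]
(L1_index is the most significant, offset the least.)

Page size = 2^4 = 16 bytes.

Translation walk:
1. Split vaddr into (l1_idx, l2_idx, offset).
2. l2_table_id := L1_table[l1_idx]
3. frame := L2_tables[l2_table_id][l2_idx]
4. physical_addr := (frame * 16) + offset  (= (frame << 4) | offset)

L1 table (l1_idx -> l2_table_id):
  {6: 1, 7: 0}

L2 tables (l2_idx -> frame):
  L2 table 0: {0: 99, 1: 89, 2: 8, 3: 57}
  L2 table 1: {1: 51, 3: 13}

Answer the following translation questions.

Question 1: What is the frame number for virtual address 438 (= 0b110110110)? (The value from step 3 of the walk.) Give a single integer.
vaddr = 438: l1_idx=6, l2_idx=3
L1[6] = 1; L2[1][3] = 13

Answer: 13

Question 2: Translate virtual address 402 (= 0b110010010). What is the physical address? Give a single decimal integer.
vaddr = 402 = 0b110010010
Split: l1_idx=6, l2_idx=1, offset=2
L1[6] = 1
L2[1][1] = 51
paddr = 51 * 16 + 2 = 818

Answer: 818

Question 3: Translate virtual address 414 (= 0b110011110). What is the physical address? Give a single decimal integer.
vaddr = 414 = 0b110011110
Split: l1_idx=6, l2_idx=1, offset=14
L1[6] = 1
L2[1][1] = 51
paddr = 51 * 16 + 14 = 830

Answer: 830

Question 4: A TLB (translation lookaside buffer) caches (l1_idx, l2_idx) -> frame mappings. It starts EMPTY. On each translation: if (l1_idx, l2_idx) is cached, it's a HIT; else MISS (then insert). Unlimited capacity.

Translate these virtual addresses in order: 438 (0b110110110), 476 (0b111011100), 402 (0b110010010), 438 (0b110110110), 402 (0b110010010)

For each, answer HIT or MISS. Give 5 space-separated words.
Answer: MISS MISS MISS HIT HIT

Derivation:
vaddr=438: (6,3) not in TLB -> MISS, insert
vaddr=476: (7,1) not in TLB -> MISS, insert
vaddr=402: (6,1) not in TLB -> MISS, insert
vaddr=438: (6,3) in TLB -> HIT
vaddr=402: (6,1) in TLB -> HIT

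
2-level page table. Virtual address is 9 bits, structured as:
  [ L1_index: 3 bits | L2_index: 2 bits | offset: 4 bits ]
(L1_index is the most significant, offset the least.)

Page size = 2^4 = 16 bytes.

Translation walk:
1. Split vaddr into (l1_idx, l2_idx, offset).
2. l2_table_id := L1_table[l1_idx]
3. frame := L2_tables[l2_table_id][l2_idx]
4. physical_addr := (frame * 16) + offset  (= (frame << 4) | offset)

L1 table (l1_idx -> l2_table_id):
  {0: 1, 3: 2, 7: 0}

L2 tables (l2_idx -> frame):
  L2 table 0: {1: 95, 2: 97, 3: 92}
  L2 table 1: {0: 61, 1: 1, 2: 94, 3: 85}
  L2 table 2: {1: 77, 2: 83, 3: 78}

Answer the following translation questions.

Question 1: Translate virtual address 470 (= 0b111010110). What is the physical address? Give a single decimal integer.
Answer: 1526

Derivation:
vaddr = 470 = 0b111010110
Split: l1_idx=7, l2_idx=1, offset=6
L1[7] = 0
L2[0][1] = 95
paddr = 95 * 16 + 6 = 1526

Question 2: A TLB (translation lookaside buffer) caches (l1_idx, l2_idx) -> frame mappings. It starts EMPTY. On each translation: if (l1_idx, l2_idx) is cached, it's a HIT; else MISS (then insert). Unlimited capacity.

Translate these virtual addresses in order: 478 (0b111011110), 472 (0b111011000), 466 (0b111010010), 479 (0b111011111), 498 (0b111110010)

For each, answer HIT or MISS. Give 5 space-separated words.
vaddr=478: (7,1) not in TLB -> MISS, insert
vaddr=472: (7,1) in TLB -> HIT
vaddr=466: (7,1) in TLB -> HIT
vaddr=479: (7,1) in TLB -> HIT
vaddr=498: (7,3) not in TLB -> MISS, insert

Answer: MISS HIT HIT HIT MISS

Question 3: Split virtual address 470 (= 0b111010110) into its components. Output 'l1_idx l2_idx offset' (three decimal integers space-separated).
vaddr = 470 = 0b111010110
  top 3 bits -> l1_idx = 7
  next 2 bits -> l2_idx = 1
  bottom 4 bits -> offset = 6

Answer: 7 1 6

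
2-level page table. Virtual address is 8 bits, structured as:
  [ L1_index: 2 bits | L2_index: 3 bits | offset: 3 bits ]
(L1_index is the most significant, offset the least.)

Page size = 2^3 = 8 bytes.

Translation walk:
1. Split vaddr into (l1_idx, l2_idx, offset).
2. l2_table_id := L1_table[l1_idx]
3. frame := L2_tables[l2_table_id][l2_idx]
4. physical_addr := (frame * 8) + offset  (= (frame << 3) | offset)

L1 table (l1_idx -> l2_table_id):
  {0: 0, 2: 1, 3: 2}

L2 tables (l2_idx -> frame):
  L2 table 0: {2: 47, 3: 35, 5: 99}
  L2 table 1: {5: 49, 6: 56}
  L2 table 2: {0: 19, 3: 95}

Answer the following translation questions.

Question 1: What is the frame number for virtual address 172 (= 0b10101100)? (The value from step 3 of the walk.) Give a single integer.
Answer: 49

Derivation:
vaddr = 172: l1_idx=2, l2_idx=5
L1[2] = 1; L2[1][5] = 49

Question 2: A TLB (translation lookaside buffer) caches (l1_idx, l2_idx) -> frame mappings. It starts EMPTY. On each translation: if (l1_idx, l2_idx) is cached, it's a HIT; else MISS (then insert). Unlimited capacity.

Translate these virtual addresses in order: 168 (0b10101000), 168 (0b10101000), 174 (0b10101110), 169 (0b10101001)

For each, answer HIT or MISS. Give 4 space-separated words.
Answer: MISS HIT HIT HIT

Derivation:
vaddr=168: (2,5) not in TLB -> MISS, insert
vaddr=168: (2,5) in TLB -> HIT
vaddr=174: (2,5) in TLB -> HIT
vaddr=169: (2,5) in TLB -> HIT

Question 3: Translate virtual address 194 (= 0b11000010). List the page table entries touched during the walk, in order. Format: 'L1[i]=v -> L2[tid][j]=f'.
vaddr = 194 = 0b11000010
Split: l1_idx=3, l2_idx=0, offset=2

Answer: L1[3]=2 -> L2[2][0]=19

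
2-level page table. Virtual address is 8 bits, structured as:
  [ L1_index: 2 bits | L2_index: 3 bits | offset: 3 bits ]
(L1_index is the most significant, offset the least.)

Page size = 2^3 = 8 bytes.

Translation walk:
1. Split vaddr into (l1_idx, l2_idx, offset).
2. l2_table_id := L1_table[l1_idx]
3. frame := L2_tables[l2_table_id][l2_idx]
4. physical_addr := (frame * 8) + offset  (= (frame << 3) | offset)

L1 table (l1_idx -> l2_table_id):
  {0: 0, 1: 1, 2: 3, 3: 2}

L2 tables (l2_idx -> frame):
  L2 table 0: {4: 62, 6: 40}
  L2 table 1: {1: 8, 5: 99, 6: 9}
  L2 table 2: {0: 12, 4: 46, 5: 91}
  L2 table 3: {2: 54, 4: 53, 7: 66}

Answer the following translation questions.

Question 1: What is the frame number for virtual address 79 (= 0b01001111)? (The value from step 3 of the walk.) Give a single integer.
Answer: 8

Derivation:
vaddr = 79: l1_idx=1, l2_idx=1
L1[1] = 1; L2[1][1] = 8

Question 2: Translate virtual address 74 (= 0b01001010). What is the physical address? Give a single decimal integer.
Answer: 66

Derivation:
vaddr = 74 = 0b01001010
Split: l1_idx=1, l2_idx=1, offset=2
L1[1] = 1
L2[1][1] = 8
paddr = 8 * 8 + 2 = 66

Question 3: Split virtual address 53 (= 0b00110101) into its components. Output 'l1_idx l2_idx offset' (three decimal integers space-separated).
vaddr = 53 = 0b00110101
  top 2 bits -> l1_idx = 0
  next 3 bits -> l2_idx = 6
  bottom 3 bits -> offset = 5

Answer: 0 6 5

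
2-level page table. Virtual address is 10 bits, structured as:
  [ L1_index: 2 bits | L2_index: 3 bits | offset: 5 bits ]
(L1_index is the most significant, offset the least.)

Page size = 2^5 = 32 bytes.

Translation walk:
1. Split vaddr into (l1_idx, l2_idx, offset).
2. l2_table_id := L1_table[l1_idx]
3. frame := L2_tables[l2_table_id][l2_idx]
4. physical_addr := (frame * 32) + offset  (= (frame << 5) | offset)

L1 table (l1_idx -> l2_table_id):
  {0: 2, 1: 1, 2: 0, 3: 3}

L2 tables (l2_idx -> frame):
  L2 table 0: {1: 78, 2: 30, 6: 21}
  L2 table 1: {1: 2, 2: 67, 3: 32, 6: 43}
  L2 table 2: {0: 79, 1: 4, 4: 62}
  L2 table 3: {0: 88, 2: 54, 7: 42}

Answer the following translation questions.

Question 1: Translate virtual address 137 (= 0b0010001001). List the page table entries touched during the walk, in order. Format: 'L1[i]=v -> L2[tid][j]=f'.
Answer: L1[0]=2 -> L2[2][4]=62

Derivation:
vaddr = 137 = 0b0010001001
Split: l1_idx=0, l2_idx=4, offset=9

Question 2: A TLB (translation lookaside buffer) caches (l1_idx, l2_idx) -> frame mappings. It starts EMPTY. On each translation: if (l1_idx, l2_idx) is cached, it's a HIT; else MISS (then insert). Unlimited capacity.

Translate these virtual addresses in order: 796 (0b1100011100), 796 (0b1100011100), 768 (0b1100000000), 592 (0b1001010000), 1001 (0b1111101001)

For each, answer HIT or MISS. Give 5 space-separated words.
vaddr=796: (3,0) not in TLB -> MISS, insert
vaddr=796: (3,0) in TLB -> HIT
vaddr=768: (3,0) in TLB -> HIT
vaddr=592: (2,2) not in TLB -> MISS, insert
vaddr=1001: (3,7) not in TLB -> MISS, insert

Answer: MISS HIT HIT MISS MISS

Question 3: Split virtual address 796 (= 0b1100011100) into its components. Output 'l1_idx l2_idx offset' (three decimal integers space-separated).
vaddr = 796 = 0b1100011100
  top 2 bits -> l1_idx = 3
  next 3 bits -> l2_idx = 0
  bottom 5 bits -> offset = 28

Answer: 3 0 28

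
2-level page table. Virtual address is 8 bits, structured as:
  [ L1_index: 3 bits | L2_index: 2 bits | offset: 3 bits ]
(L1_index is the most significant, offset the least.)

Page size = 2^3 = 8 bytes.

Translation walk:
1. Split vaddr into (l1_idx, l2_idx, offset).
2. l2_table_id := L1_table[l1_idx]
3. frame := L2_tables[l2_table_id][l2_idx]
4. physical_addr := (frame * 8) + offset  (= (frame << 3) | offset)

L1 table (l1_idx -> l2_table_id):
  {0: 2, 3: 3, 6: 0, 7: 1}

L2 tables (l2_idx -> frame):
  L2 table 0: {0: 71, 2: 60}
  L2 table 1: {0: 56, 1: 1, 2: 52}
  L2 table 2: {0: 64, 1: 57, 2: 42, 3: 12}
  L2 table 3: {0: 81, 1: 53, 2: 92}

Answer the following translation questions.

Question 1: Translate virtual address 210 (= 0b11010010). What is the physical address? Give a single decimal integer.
vaddr = 210 = 0b11010010
Split: l1_idx=6, l2_idx=2, offset=2
L1[6] = 0
L2[0][2] = 60
paddr = 60 * 8 + 2 = 482

Answer: 482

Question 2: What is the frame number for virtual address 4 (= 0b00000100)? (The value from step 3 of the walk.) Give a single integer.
Answer: 64

Derivation:
vaddr = 4: l1_idx=0, l2_idx=0
L1[0] = 2; L2[2][0] = 64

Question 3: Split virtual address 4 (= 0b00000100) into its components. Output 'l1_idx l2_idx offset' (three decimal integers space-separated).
Answer: 0 0 4

Derivation:
vaddr = 4 = 0b00000100
  top 3 bits -> l1_idx = 0
  next 2 bits -> l2_idx = 0
  bottom 3 bits -> offset = 4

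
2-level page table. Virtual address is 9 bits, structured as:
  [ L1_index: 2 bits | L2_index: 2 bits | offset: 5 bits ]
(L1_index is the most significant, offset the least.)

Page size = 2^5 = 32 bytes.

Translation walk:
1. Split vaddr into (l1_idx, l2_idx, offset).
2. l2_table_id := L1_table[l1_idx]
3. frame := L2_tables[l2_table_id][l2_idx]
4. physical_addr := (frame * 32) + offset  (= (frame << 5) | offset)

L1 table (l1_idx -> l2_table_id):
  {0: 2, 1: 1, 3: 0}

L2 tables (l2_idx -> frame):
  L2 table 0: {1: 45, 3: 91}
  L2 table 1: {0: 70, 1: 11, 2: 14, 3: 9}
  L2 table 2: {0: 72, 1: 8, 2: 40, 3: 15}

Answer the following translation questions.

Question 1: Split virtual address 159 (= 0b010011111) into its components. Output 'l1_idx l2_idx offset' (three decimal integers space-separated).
Answer: 1 0 31

Derivation:
vaddr = 159 = 0b010011111
  top 2 bits -> l1_idx = 1
  next 2 bits -> l2_idx = 0
  bottom 5 bits -> offset = 31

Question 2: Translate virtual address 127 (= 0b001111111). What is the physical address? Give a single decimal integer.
Answer: 511

Derivation:
vaddr = 127 = 0b001111111
Split: l1_idx=0, l2_idx=3, offset=31
L1[0] = 2
L2[2][3] = 15
paddr = 15 * 32 + 31 = 511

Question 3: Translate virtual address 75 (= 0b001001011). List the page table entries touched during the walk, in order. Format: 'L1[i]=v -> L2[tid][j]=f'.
Answer: L1[0]=2 -> L2[2][2]=40

Derivation:
vaddr = 75 = 0b001001011
Split: l1_idx=0, l2_idx=2, offset=11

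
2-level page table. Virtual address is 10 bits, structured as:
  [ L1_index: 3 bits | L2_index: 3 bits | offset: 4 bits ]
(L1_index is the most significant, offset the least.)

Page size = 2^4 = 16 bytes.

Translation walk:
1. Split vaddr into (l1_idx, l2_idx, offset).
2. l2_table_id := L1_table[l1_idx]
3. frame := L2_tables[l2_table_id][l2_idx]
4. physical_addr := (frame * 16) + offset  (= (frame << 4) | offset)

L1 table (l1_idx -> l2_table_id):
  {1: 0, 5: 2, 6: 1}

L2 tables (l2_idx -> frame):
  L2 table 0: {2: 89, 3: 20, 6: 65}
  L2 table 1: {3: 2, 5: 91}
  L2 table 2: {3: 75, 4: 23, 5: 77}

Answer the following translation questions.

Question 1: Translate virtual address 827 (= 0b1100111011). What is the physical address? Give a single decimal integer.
vaddr = 827 = 0b1100111011
Split: l1_idx=6, l2_idx=3, offset=11
L1[6] = 1
L2[1][3] = 2
paddr = 2 * 16 + 11 = 43

Answer: 43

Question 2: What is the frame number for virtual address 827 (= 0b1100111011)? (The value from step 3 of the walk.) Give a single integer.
Answer: 2

Derivation:
vaddr = 827: l1_idx=6, l2_idx=3
L1[6] = 1; L2[1][3] = 2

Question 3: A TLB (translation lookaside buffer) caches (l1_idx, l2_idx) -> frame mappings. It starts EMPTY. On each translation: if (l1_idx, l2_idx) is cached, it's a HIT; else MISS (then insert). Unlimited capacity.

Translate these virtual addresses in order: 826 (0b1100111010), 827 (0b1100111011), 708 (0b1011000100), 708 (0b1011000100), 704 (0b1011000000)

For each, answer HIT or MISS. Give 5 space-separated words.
vaddr=826: (6,3) not in TLB -> MISS, insert
vaddr=827: (6,3) in TLB -> HIT
vaddr=708: (5,4) not in TLB -> MISS, insert
vaddr=708: (5,4) in TLB -> HIT
vaddr=704: (5,4) in TLB -> HIT

Answer: MISS HIT MISS HIT HIT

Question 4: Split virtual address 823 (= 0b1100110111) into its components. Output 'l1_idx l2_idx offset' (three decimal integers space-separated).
vaddr = 823 = 0b1100110111
  top 3 bits -> l1_idx = 6
  next 3 bits -> l2_idx = 3
  bottom 4 bits -> offset = 7

Answer: 6 3 7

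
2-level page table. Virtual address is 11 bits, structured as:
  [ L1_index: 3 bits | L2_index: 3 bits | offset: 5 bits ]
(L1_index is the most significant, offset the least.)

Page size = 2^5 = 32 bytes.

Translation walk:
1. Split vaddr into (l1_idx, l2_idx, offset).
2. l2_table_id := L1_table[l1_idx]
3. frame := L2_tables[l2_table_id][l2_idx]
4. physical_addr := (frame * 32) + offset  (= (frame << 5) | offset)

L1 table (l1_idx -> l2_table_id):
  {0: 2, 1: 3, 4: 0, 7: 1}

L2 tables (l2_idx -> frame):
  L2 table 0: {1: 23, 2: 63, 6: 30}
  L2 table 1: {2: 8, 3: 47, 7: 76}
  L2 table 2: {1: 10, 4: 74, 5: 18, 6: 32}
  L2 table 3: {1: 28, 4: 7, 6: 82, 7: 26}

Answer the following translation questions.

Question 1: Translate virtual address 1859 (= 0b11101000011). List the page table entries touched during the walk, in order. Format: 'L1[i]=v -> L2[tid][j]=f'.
Answer: L1[7]=1 -> L2[1][2]=8

Derivation:
vaddr = 1859 = 0b11101000011
Split: l1_idx=7, l2_idx=2, offset=3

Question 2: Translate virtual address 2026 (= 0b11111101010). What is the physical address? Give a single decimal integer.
vaddr = 2026 = 0b11111101010
Split: l1_idx=7, l2_idx=7, offset=10
L1[7] = 1
L2[1][7] = 76
paddr = 76 * 32 + 10 = 2442

Answer: 2442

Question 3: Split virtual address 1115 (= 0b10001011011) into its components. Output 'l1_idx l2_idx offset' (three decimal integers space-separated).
Answer: 4 2 27

Derivation:
vaddr = 1115 = 0b10001011011
  top 3 bits -> l1_idx = 4
  next 3 bits -> l2_idx = 2
  bottom 5 bits -> offset = 27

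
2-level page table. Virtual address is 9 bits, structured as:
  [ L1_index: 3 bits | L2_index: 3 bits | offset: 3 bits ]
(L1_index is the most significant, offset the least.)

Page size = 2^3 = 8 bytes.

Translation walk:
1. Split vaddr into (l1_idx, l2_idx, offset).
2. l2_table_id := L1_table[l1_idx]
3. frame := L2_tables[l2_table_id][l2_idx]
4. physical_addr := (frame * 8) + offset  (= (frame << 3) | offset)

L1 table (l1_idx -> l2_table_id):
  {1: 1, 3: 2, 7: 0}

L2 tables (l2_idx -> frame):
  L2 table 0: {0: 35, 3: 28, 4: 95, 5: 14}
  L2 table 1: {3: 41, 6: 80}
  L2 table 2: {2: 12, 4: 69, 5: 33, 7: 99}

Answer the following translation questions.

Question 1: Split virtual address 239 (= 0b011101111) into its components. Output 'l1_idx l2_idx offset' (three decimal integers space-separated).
vaddr = 239 = 0b011101111
  top 3 bits -> l1_idx = 3
  next 3 bits -> l2_idx = 5
  bottom 3 bits -> offset = 7

Answer: 3 5 7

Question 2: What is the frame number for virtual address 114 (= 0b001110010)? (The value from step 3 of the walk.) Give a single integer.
Answer: 80

Derivation:
vaddr = 114: l1_idx=1, l2_idx=6
L1[1] = 1; L2[1][6] = 80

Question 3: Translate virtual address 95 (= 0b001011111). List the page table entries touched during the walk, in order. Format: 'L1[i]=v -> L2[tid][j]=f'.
vaddr = 95 = 0b001011111
Split: l1_idx=1, l2_idx=3, offset=7

Answer: L1[1]=1 -> L2[1][3]=41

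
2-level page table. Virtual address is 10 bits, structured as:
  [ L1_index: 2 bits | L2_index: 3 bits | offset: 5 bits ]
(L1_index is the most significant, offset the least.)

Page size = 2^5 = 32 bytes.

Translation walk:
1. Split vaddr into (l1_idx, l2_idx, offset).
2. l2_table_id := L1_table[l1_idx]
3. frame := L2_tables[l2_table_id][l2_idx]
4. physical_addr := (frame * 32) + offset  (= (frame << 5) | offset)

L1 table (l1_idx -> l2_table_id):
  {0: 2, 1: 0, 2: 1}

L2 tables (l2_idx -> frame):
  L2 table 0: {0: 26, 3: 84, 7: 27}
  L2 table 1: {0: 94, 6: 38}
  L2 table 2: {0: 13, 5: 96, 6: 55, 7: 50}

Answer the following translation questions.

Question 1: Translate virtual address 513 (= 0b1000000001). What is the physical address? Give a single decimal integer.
vaddr = 513 = 0b1000000001
Split: l1_idx=2, l2_idx=0, offset=1
L1[2] = 1
L2[1][0] = 94
paddr = 94 * 32 + 1 = 3009

Answer: 3009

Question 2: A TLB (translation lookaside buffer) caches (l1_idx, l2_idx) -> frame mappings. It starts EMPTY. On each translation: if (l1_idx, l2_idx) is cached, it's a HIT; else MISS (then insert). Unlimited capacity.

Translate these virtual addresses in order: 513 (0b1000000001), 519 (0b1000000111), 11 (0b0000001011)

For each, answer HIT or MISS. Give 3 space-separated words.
vaddr=513: (2,0) not in TLB -> MISS, insert
vaddr=519: (2,0) in TLB -> HIT
vaddr=11: (0,0) not in TLB -> MISS, insert

Answer: MISS HIT MISS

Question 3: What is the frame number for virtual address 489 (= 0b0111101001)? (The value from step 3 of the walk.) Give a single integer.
Answer: 27

Derivation:
vaddr = 489: l1_idx=1, l2_idx=7
L1[1] = 0; L2[0][7] = 27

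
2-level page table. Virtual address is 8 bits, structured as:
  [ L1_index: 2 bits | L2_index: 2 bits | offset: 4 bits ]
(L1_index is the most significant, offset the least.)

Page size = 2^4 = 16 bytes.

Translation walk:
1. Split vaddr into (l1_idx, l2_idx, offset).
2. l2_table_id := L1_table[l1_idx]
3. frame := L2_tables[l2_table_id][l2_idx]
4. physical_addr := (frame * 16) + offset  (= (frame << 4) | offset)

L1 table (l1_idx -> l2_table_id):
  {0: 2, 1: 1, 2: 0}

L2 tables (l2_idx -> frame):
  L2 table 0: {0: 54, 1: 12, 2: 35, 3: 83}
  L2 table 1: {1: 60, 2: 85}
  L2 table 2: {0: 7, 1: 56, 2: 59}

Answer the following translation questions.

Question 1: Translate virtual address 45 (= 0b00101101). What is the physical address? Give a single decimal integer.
Answer: 957

Derivation:
vaddr = 45 = 0b00101101
Split: l1_idx=0, l2_idx=2, offset=13
L1[0] = 2
L2[2][2] = 59
paddr = 59 * 16 + 13 = 957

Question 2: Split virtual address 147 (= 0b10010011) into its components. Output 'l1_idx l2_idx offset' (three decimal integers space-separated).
vaddr = 147 = 0b10010011
  top 2 bits -> l1_idx = 2
  next 2 bits -> l2_idx = 1
  bottom 4 bits -> offset = 3

Answer: 2 1 3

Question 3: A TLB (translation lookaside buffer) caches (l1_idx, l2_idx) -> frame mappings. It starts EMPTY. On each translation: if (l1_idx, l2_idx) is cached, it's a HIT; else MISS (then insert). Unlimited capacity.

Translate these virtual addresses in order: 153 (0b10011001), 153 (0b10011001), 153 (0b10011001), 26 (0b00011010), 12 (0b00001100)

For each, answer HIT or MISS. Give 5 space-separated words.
vaddr=153: (2,1) not in TLB -> MISS, insert
vaddr=153: (2,1) in TLB -> HIT
vaddr=153: (2,1) in TLB -> HIT
vaddr=26: (0,1) not in TLB -> MISS, insert
vaddr=12: (0,0) not in TLB -> MISS, insert

Answer: MISS HIT HIT MISS MISS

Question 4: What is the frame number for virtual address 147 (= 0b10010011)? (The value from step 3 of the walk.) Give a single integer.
Answer: 12

Derivation:
vaddr = 147: l1_idx=2, l2_idx=1
L1[2] = 0; L2[0][1] = 12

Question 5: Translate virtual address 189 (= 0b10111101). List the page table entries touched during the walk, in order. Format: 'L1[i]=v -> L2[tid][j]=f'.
vaddr = 189 = 0b10111101
Split: l1_idx=2, l2_idx=3, offset=13

Answer: L1[2]=0 -> L2[0][3]=83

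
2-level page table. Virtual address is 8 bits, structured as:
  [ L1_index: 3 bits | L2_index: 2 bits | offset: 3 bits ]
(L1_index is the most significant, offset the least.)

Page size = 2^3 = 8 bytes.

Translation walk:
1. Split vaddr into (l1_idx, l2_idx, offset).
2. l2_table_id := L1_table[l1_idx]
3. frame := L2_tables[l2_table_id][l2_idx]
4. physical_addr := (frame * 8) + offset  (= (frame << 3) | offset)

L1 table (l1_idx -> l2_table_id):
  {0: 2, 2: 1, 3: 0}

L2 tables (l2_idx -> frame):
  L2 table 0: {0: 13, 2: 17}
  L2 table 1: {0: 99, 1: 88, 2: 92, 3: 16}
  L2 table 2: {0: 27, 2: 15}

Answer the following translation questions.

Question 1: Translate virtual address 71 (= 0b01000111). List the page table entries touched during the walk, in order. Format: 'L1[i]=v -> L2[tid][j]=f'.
vaddr = 71 = 0b01000111
Split: l1_idx=2, l2_idx=0, offset=7

Answer: L1[2]=1 -> L2[1][0]=99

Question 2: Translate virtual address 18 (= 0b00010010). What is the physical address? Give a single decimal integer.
Answer: 122

Derivation:
vaddr = 18 = 0b00010010
Split: l1_idx=0, l2_idx=2, offset=2
L1[0] = 2
L2[2][2] = 15
paddr = 15 * 8 + 2 = 122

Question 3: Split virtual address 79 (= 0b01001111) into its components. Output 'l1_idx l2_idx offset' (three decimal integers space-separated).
Answer: 2 1 7

Derivation:
vaddr = 79 = 0b01001111
  top 3 bits -> l1_idx = 2
  next 2 bits -> l2_idx = 1
  bottom 3 bits -> offset = 7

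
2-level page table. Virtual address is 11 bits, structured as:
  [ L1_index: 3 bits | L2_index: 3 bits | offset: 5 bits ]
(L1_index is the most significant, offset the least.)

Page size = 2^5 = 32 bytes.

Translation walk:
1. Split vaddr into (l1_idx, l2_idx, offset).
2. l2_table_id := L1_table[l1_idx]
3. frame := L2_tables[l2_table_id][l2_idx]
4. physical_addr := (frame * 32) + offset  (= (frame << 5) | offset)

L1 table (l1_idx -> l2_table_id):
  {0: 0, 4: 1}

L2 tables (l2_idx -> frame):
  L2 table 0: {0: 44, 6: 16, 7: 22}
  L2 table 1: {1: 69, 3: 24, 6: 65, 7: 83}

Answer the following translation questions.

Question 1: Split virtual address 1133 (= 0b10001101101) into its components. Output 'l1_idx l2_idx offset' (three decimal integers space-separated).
Answer: 4 3 13

Derivation:
vaddr = 1133 = 0b10001101101
  top 3 bits -> l1_idx = 4
  next 3 bits -> l2_idx = 3
  bottom 5 bits -> offset = 13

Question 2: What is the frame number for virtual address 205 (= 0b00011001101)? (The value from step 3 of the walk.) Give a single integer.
Answer: 16

Derivation:
vaddr = 205: l1_idx=0, l2_idx=6
L1[0] = 0; L2[0][6] = 16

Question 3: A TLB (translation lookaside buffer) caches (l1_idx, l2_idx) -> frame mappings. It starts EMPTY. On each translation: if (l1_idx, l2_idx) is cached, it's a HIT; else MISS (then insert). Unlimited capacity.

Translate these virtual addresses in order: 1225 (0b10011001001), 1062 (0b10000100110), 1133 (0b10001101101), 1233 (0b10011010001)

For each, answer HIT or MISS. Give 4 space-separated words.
vaddr=1225: (4,6) not in TLB -> MISS, insert
vaddr=1062: (4,1) not in TLB -> MISS, insert
vaddr=1133: (4,3) not in TLB -> MISS, insert
vaddr=1233: (4,6) in TLB -> HIT

Answer: MISS MISS MISS HIT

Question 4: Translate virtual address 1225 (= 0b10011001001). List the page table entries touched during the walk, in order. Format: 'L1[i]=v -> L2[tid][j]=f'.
Answer: L1[4]=1 -> L2[1][6]=65

Derivation:
vaddr = 1225 = 0b10011001001
Split: l1_idx=4, l2_idx=6, offset=9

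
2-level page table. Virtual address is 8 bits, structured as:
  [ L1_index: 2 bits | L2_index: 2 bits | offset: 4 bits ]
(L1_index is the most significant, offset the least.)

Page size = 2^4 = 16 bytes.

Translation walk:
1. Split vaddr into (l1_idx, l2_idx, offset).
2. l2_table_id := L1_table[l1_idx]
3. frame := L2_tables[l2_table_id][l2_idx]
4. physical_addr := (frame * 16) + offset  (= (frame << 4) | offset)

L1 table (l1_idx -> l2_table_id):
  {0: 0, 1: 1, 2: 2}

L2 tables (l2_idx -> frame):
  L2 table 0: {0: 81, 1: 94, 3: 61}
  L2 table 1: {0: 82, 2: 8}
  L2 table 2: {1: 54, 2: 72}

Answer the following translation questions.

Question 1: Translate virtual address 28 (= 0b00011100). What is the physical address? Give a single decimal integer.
vaddr = 28 = 0b00011100
Split: l1_idx=0, l2_idx=1, offset=12
L1[0] = 0
L2[0][1] = 94
paddr = 94 * 16 + 12 = 1516

Answer: 1516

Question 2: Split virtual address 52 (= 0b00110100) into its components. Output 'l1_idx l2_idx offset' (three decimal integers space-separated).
Answer: 0 3 4

Derivation:
vaddr = 52 = 0b00110100
  top 2 bits -> l1_idx = 0
  next 2 bits -> l2_idx = 3
  bottom 4 bits -> offset = 4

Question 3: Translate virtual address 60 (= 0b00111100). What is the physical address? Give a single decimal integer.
vaddr = 60 = 0b00111100
Split: l1_idx=0, l2_idx=3, offset=12
L1[0] = 0
L2[0][3] = 61
paddr = 61 * 16 + 12 = 988

Answer: 988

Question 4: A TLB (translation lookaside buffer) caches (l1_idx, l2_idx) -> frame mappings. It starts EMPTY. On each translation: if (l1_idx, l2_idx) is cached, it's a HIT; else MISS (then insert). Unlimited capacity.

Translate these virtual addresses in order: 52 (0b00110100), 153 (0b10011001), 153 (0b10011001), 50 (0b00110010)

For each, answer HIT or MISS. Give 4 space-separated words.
Answer: MISS MISS HIT HIT

Derivation:
vaddr=52: (0,3) not in TLB -> MISS, insert
vaddr=153: (2,1) not in TLB -> MISS, insert
vaddr=153: (2,1) in TLB -> HIT
vaddr=50: (0,3) in TLB -> HIT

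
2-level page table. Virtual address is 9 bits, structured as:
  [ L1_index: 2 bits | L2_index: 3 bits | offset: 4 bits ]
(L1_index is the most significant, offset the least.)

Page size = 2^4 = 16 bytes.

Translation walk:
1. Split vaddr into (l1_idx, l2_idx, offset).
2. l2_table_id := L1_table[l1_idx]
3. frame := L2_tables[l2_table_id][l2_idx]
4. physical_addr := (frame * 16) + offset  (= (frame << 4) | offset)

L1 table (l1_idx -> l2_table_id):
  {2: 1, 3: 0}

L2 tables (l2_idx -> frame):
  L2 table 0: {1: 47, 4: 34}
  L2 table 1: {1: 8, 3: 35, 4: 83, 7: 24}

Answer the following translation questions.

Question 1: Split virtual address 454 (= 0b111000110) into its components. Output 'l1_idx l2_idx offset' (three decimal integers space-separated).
Answer: 3 4 6

Derivation:
vaddr = 454 = 0b111000110
  top 2 bits -> l1_idx = 3
  next 3 bits -> l2_idx = 4
  bottom 4 bits -> offset = 6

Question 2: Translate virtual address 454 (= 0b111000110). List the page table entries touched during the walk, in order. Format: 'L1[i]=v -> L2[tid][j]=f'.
vaddr = 454 = 0b111000110
Split: l1_idx=3, l2_idx=4, offset=6

Answer: L1[3]=0 -> L2[0][4]=34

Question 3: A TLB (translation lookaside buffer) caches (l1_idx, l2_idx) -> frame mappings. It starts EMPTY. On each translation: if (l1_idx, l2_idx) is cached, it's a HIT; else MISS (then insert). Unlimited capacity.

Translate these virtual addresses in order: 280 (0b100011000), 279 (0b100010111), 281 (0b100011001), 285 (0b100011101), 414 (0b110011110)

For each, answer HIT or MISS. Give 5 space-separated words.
Answer: MISS HIT HIT HIT MISS

Derivation:
vaddr=280: (2,1) not in TLB -> MISS, insert
vaddr=279: (2,1) in TLB -> HIT
vaddr=281: (2,1) in TLB -> HIT
vaddr=285: (2,1) in TLB -> HIT
vaddr=414: (3,1) not in TLB -> MISS, insert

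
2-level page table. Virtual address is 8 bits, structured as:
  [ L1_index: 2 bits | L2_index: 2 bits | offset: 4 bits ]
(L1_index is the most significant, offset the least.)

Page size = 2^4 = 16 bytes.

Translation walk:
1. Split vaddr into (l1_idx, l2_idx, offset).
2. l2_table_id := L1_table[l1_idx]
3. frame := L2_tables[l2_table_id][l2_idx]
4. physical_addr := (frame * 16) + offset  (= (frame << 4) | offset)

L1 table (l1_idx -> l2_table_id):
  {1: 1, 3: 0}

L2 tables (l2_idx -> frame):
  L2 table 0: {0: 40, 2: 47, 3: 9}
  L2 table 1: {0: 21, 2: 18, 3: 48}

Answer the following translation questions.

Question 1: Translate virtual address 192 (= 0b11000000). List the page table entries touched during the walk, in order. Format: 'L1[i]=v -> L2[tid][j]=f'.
Answer: L1[3]=0 -> L2[0][0]=40

Derivation:
vaddr = 192 = 0b11000000
Split: l1_idx=3, l2_idx=0, offset=0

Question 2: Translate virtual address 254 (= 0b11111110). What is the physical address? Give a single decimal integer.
vaddr = 254 = 0b11111110
Split: l1_idx=3, l2_idx=3, offset=14
L1[3] = 0
L2[0][3] = 9
paddr = 9 * 16 + 14 = 158

Answer: 158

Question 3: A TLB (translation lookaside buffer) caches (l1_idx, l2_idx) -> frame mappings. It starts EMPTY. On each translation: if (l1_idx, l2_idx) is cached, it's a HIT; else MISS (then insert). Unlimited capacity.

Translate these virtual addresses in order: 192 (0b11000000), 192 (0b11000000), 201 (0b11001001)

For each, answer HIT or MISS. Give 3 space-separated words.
Answer: MISS HIT HIT

Derivation:
vaddr=192: (3,0) not in TLB -> MISS, insert
vaddr=192: (3,0) in TLB -> HIT
vaddr=201: (3,0) in TLB -> HIT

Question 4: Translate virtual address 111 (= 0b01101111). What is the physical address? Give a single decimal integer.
vaddr = 111 = 0b01101111
Split: l1_idx=1, l2_idx=2, offset=15
L1[1] = 1
L2[1][2] = 18
paddr = 18 * 16 + 15 = 303

Answer: 303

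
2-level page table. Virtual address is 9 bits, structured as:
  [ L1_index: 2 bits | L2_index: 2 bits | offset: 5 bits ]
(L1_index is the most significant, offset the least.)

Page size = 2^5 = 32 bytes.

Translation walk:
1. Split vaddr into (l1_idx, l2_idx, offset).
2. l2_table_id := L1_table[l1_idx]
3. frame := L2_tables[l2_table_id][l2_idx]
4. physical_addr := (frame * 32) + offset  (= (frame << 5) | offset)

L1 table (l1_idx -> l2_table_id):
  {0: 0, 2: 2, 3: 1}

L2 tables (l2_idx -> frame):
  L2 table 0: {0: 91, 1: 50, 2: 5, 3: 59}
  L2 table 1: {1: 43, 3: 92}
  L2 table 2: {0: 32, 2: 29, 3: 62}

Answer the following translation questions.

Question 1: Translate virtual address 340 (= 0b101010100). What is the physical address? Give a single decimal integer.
vaddr = 340 = 0b101010100
Split: l1_idx=2, l2_idx=2, offset=20
L1[2] = 2
L2[2][2] = 29
paddr = 29 * 32 + 20 = 948

Answer: 948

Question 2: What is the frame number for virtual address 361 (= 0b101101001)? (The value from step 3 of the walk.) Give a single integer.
vaddr = 361: l1_idx=2, l2_idx=3
L1[2] = 2; L2[2][3] = 62

Answer: 62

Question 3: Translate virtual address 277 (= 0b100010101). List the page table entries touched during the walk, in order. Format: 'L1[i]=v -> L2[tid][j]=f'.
Answer: L1[2]=2 -> L2[2][0]=32

Derivation:
vaddr = 277 = 0b100010101
Split: l1_idx=2, l2_idx=0, offset=21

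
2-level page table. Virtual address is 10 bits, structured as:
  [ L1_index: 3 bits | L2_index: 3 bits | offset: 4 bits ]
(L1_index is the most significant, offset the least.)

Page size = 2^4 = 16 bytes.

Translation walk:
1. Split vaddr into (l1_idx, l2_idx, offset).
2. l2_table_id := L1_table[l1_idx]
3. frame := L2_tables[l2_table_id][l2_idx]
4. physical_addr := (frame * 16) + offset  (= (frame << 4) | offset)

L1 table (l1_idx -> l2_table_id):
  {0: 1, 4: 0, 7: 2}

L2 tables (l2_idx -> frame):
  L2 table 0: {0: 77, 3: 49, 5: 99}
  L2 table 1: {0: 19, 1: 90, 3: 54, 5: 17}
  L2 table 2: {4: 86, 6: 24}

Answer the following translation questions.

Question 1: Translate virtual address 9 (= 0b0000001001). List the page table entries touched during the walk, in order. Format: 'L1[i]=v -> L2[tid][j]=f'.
vaddr = 9 = 0b0000001001
Split: l1_idx=0, l2_idx=0, offset=9

Answer: L1[0]=1 -> L2[1][0]=19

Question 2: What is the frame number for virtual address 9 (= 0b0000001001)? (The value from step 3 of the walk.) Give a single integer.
vaddr = 9: l1_idx=0, l2_idx=0
L1[0] = 1; L2[1][0] = 19

Answer: 19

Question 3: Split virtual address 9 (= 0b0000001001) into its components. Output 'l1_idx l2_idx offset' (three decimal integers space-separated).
Answer: 0 0 9

Derivation:
vaddr = 9 = 0b0000001001
  top 3 bits -> l1_idx = 0
  next 3 bits -> l2_idx = 0
  bottom 4 bits -> offset = 9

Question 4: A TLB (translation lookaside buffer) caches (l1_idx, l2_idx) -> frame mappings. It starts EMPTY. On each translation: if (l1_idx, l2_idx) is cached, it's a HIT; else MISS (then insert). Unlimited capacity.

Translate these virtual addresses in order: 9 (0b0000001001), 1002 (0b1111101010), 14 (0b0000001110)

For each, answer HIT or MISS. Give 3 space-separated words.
Answer: MISS MISS HIT

Derivation:
vaddr=9: (0,0) not in TLB -> MISS, insert
vaddr=1002: (7,6) not in TLB -> MISS, insert
vaddr=14: (0,0) in TLB -> HIT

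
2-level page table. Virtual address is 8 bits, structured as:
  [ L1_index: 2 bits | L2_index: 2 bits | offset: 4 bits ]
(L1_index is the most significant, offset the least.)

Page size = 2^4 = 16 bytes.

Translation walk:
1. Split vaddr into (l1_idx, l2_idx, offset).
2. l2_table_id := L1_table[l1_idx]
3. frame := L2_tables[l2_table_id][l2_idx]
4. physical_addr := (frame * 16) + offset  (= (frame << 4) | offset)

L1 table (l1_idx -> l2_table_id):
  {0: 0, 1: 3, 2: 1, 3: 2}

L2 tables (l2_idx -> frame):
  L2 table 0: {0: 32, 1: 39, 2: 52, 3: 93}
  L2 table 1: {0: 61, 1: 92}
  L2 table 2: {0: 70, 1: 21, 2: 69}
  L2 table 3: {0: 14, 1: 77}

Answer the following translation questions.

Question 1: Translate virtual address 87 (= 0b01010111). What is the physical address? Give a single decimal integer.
vaddr = 87 = 0b01010111
Split: l1_idx=1, l2_idx=1, offset=7
L1[1] = 3
L2[3][1] = 77
paddr = 77 * 16 + 7 = 1239

Answer: 1239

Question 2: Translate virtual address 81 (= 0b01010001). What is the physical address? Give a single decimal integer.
Answer: 1233

Derivation:
vaddr = 81 = 0b01010001
Split: l1_idx=1, l2_idx=1, offset=1
L1[1] = 3
L2[3][1] = 77
paddr = 77 * 16 + 1 = 1233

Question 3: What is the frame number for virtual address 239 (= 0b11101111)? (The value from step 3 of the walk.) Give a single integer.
vaddr = 239: l1_idx=3, l2_idx=2
L1[3] = 2; L2[2][2] = 69

Answer: 69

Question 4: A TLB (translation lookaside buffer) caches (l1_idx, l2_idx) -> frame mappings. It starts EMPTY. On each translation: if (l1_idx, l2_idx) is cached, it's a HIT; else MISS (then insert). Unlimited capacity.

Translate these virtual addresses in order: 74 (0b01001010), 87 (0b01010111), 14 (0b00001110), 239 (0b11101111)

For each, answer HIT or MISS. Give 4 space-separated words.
vaddr=74: (1,0) not in TLB -> MISS, insert
vaddr=87: (1,1) not in TLB -> MISS, insert
vaddr=14: (0,0) not in TLB -> MISS, insert
vaddr=239: (3,2) not in TLB -> MISS, insert

Answer: MISS MISS MISS MISS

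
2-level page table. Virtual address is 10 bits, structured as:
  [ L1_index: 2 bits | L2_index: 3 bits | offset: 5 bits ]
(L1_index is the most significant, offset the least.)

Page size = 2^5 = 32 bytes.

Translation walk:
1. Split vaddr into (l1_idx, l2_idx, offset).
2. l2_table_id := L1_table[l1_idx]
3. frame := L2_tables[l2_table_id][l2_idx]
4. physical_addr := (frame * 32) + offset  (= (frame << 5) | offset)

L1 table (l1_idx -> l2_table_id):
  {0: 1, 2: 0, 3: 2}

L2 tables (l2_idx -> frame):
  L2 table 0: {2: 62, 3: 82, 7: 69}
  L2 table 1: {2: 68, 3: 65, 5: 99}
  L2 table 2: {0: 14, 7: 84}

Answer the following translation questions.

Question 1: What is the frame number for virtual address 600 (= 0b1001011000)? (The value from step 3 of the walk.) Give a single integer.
vaddr = 600: l1_idx=2, l2_idx=2
L1[2] = 0; L2[0][2] = 62

Answer: 62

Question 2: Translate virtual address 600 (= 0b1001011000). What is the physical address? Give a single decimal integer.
Answer: 2008

Derivation:
vaddr = 600 = 0b1001011000
Split: l1_idx=2, l2_idx=2, offset=24
L1[2] = 0
L2[0][2] = 62
paddr = 62 * 32 + 24 = 2008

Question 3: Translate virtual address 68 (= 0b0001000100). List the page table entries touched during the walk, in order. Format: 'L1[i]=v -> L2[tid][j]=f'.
vaddr = 68 = 0b0001000100
Split: l1_idx=0, l2_idx=2, offset=4

Answer: L1[0]=1 -> L2[1][2]=68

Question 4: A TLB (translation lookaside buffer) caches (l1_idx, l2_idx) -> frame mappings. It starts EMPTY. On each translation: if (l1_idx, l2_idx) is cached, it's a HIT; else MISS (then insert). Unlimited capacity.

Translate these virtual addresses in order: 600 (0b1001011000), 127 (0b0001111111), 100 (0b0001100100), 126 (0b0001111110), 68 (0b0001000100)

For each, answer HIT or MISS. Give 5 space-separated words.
Answer: MISS MISS HIT HIT MISS

Derivation:
vaddr=600: (2,2) not in TLB -> MISS, insert
vaddr=127: (0,3) not in TLB -> MISS, insert
vaddr=100: (0,3) in TLB -> HIT
vaddr=126: (0,3) in TLB -> HIT
vaddr=68: (0,2) not in TLB -> MISS, insert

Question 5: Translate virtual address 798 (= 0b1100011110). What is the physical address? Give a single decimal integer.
Answer: 478

Derivation:
vaddr = 798 = 0b1100011110
Split: l1_idx=3, l2_idx=0, offset=30
L1[3] = 2
L2[2][0] = 14
paddr = 14 * 32 + 30 = 478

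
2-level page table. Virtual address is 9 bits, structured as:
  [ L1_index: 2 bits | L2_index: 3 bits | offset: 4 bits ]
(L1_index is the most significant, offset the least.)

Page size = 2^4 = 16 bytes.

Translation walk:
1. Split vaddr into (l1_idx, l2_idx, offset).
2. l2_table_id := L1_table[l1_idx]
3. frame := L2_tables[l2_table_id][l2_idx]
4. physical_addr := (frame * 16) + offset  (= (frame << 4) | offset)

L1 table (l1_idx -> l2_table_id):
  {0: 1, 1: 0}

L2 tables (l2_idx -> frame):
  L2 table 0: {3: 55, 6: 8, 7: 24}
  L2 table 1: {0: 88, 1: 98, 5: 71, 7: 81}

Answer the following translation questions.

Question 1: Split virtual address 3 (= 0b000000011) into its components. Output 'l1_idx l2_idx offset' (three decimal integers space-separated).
Answer: 0 0 3

Derivation:
vaddr = 3 = 0b000000011
  top 2 bits -> l1_idx = 0
  next 3 bits -> l2_idx = 0
  bottom 4 bits -> offset = 3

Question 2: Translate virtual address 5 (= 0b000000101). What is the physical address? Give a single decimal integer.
Answer: 1413

Derivation:
vaddr = 5 = 0b000000101
Split: l1_idx=0, l2_idx=0, offset=5
L1[0] = 1
L2[1][0] = 88
paddr = 88 * 16 + 5 = 1413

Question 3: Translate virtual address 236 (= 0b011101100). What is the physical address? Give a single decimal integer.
vaddr = 236 = 0b011101100
Split: l1_idx=1, l2_idx=6, offset=12
L1[1] = 0
L2[0][6] = 8
paddr = 8 * 16 + 12 = 140

Answer: 140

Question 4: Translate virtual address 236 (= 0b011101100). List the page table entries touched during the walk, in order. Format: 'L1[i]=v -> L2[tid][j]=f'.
Answer: L1[1]=0 -> L2[0][6]=8

Derivation:
vaddr = 236 = 0b011101100
Split: l1_idx=1, l2_idx=6, offset=12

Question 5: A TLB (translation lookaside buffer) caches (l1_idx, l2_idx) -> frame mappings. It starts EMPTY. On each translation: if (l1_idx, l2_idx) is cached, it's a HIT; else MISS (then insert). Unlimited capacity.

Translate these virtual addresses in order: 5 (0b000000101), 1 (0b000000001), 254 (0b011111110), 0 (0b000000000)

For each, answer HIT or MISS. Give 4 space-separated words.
Answer: MISS HIT MISS HIT

Derivation:
vaddr=5: (0,0) not in TLB -> MISS, insert
vaddr=1: (0,0) in TLB -> HIT
vaddr=254: (1,7) not in TLB -> MISS, insert
vaddr=0: (0,0) in TLB -> HIT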